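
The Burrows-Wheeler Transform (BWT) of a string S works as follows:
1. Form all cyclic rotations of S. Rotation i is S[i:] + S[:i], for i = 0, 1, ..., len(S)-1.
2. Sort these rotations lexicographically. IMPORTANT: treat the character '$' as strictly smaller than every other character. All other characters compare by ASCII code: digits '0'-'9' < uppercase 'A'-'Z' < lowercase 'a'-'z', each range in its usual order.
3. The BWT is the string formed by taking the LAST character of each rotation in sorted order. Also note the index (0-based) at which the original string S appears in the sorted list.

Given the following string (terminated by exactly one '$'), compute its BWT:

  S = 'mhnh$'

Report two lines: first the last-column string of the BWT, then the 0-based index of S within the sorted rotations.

All 5 rotations (rotation i = S[i:]+S[:i]):
  rot[0] = mhnh$
  rot[1] = hnh$m
  rot[2] = nh$mh
  rot[3] = h$mhn
  rot[4] = $mhnh
Sorted (with $ < everything):
  sorted[0] = $mhnh  (last char: 'h')
  sorted[1] = h$mhn  (last char: 'n')
  sorted[2] = hnh$m  (last char: 'm')
  sorted[3] = mhnh$  (last char: '$')
  sorted[4] = nh$mh  (last char: 'h')
Last column: hnm$h
Original string S is at sorted index 3

Answer: hnm$h
3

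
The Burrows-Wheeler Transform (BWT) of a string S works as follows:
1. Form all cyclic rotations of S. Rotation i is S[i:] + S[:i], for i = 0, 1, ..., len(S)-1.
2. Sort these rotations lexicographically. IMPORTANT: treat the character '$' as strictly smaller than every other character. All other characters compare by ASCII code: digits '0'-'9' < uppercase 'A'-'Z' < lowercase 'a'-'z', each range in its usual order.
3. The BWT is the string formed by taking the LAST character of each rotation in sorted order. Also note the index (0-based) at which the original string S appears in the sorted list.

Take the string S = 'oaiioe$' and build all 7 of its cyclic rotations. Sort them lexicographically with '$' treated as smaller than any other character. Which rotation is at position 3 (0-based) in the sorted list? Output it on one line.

All 7 rotations (rotation i = S[i:]+S[:i]):
  rot[0] = oaiioe$
  rot[1] = aiioe$o
  rot[2] = iioe$oa
  rot[3] = ioe$oai
  rot[4] = oe$oaii
  rot[5] = e$oaiio
  rot[6] = $oaiioe
Sorted (with $ < everything):
  sorted[0] = $oaiioe
  sorted[1] = aiioe$o
  sorted[2] = e$oaiio
  sorted[3] = iioe$oa
  sorted[4] = ioe$oai
  sorted[5] = oaiioe$
  sorted[6] = oe$oaii
sorted[3] = iioe$oa

Answer: iioe$oa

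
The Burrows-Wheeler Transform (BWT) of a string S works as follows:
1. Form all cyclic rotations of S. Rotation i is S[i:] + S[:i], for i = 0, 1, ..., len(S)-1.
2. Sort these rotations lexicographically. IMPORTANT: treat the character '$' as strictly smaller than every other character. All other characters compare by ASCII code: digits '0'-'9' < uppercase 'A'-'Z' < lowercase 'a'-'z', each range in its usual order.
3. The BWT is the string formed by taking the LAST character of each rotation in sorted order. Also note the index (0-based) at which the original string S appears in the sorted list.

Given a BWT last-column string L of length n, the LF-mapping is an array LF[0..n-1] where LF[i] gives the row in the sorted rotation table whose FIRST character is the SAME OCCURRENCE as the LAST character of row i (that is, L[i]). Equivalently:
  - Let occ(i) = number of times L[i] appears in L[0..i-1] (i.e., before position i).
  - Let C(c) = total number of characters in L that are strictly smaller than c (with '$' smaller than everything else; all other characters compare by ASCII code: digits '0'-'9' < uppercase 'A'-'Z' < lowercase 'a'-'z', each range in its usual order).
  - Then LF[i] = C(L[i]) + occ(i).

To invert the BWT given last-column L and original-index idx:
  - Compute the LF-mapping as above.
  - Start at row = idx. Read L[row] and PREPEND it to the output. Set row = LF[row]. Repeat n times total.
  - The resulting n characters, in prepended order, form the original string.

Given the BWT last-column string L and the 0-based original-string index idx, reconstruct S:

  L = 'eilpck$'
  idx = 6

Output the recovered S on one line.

Answer: pickle$

Derivation:
LF mapping: 2 3 5 6 1 4 0
Walk LF starting at row 6, prepending L[row]:
  step 1: row=6, L[6]='$', prepend. Next row=LF[6]=0
  step 2: row=0, L[0]='e', prepend. Next row=LF[0]=2
  step 3: row=2, L[2]='l', prepend. Next row=LF[2]=5
  step 4: row=5, L[5]='k', prepend. Next row=LF[5]=4
  step 5: row=4, L[4]='c', prepend. Next row=LF[4]=1
  step 6: row=1, L[1]='i', prepend. Next row=LF[1]=3
  step 7: row=3, L[3]='p', prepend. Next row=LF[3]=6
Reversed output: pickle$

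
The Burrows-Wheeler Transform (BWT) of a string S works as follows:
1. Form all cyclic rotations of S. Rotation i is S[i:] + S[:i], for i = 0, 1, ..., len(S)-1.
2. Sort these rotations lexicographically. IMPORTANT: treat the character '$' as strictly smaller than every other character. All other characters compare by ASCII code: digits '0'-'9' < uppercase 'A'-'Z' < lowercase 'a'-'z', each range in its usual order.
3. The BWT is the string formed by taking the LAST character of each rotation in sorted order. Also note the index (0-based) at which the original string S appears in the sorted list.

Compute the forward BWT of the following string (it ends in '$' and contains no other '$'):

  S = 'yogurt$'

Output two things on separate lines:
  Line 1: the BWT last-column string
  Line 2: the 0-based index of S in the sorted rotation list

All 7 rotations (rotation i = S[i:]+S[:i]):
  rot[0] = yogurt$
  rot[1] = ogurt$y
  rot[2] = gurt$yo
  rot[3] = urt$yog
  rot[4] = rt$yogu
  rot[5] = t$yogur
  rot[6] = $yogurt
Sorted (with $ < everything):
  sorted[0] = $yogurt  (last char: 't')
  sorted[1] = gurt$yo  (last char: 'o')
  sorted[2] = ogurt$y  (last char: 'y')
  sorted[3] = rt$yogu  (last char: 'u')
  sorted[4] = t$yogur  (last char: 'r')
  sorted[5] = urt$yog  (last char: 'g')
  sorted[6] = yogurt$  (last char: '$')
Last column: toyurg$
Original string S is at sorted index 6

Answer: toyurg$
6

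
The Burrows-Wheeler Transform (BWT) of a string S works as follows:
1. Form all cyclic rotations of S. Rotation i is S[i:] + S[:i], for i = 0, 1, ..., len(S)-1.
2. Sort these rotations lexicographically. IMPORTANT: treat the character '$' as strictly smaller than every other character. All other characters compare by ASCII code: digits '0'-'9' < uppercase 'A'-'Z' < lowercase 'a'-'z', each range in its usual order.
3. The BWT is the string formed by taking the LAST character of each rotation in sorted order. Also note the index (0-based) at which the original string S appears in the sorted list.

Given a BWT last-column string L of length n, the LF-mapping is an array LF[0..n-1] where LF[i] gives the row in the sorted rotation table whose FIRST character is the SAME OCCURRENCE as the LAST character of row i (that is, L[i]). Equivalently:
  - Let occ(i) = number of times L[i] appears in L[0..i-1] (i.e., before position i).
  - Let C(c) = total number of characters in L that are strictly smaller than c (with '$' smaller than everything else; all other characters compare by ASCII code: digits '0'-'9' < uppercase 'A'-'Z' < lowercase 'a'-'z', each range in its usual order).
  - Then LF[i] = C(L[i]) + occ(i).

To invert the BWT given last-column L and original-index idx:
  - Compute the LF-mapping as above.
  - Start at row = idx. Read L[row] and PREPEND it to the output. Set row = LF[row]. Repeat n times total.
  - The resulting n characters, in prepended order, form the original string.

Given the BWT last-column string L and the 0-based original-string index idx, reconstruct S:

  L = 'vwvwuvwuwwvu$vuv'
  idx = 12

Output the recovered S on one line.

Answer: wuwuuwvvwvwvuvv$

Derivation:
LF mapping: 5 11 6 12 1 7 13 2 14 15 8 3 0 9 4 10
Walk LF starting at row 12, prepending L[row]:
  step 1: row=12, L[12]='$', prepend. Next row=LF[12]=0
  step 2: row=0, L[0]='v', prepend. Next row=LF[0]=5
  step 3: row=5, L[5]='v', prepend. Next row=LF[5]=7
  step 4: row=7, L[7]='u', prepend. Next row=LF[7]=2
  step 5: row=2, L[2]='v', prepend. Next row=LF[2]=6
  step 6: row=6, L[6]='w', prepend. Next row=LF[6]=13
  step 7: row=13, L[13]='v', prepend. Next row=LF[13]=9
  step 8: row=9, L[9]='w', prepend. Next row=LF[9]=15
  step 9: row=15, L[15]='v', prepend. Next row=LF[15]=10
  step 10: row=10, L[10]='v', prepend. Next row=LF[10]=8
  step 11: row=8, L[8]='w', prepend. Next row=LF[8]=14
  step 12: row=14, L[14]='u', prepend. Next row=LF[14]=4
  step 13: row=4, L[4]='u', prepend. Next row=LF[4]=1
  step 14: row=1, L[1]='w', prepend. Next row=LF[1]=11
  step 15: row=11, L[11]='u', prepend. Next row=LF[11]=3
  step 16: row=3, L[3]='w', prepend. Next row=LF[3]=12
Reversed output: wuwuuwvvwvwvuvv$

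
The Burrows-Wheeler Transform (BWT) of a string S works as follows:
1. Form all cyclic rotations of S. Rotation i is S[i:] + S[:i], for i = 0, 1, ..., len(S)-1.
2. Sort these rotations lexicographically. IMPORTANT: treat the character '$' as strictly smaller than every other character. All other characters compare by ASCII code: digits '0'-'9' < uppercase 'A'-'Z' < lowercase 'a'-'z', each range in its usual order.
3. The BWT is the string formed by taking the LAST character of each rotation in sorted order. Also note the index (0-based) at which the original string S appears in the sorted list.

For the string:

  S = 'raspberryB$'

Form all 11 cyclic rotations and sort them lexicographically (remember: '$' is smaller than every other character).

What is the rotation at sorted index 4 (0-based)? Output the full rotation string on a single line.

All 11 rotations (rotation i = S[i:]+S[:i]):
  rot[0] = raspberryB$
  rot[1] = aspberryB$r
  rot[2] = spberryB$ra
  rot[3] = pberryB$ras
  rot[4] = berryB$rasp
  rot[5] = erryB$raspb
  rot[6] = rryB$raspbe
  rot[7] = ryB$raspber
  rot[8] = yB$raspberr
  rot[9] = B$raspberry
  rot[10] = $raspberryB
Sorted (with $ < everything):
  sorted[0] = $raspberryB
  sorted[1] = B$raspberry
  sorted[2] = aspberryB$r
  sorted[3] = berryB$rasp
  sorted[4] = erryB$raspb
  sorted[5] = pberryB$ras
  sorted[6] = raspberryB$
  sorted[7] = rryB$raspbe
  sorted[8] = ryB$raspber
  sorted[9] = spberryB$ra
  sorted[10] = yB$raspberr
sorted[4] = erryB$raspb

Answer: erryB$raspb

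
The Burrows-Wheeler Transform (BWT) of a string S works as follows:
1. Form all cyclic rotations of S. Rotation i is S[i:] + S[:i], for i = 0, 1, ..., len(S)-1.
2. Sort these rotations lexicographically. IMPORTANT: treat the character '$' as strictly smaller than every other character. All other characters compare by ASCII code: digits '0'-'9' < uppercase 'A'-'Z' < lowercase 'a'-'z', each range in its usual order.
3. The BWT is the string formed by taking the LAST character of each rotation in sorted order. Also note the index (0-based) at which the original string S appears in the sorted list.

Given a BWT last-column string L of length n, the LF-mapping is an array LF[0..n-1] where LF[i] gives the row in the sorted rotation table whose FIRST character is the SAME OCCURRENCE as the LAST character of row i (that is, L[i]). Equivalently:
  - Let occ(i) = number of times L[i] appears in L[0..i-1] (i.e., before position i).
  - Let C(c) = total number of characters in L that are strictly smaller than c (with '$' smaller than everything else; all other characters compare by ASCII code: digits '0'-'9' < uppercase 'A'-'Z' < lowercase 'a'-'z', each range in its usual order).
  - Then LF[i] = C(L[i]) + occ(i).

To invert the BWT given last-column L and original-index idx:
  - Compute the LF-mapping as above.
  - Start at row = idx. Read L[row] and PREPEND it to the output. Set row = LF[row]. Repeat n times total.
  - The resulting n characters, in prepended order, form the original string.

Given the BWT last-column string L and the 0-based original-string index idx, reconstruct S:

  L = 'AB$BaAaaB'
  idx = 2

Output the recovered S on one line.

LF mapping: 1 3 0 4 6 2 7 8 5
Walk LF starting at row 2, prepending L[row]:
  step 1: row=2, L[2]='$', prepend. Next row=LF[2]=0
  step 2: row=0, L[0]='A', prepend. Next row=LF[0]=1
  step 3: row=1, L[1]='B', prepend. Next row=LF[1]=3
  step 4: row=3, L[3]='B', prepend. Next row=LF[3]=4
  step 5: row=4, L[4]='a', prepend. Next row=LF[4]=6
  step 6: row=6, L[6]='a', prepend. Next row=LF[6]=7
  step 7: row=7, L[7]='a', prepend. Next row=LF[7]=8
  step 8: row=8, L[8]='B', prepend. Next row=LF[8]=5
  step 9: row=5, L[5]='A', prepend. Next row=LF[5]=2
Reversed output: ABaaaBBA$

Answer: ABaaaBBA$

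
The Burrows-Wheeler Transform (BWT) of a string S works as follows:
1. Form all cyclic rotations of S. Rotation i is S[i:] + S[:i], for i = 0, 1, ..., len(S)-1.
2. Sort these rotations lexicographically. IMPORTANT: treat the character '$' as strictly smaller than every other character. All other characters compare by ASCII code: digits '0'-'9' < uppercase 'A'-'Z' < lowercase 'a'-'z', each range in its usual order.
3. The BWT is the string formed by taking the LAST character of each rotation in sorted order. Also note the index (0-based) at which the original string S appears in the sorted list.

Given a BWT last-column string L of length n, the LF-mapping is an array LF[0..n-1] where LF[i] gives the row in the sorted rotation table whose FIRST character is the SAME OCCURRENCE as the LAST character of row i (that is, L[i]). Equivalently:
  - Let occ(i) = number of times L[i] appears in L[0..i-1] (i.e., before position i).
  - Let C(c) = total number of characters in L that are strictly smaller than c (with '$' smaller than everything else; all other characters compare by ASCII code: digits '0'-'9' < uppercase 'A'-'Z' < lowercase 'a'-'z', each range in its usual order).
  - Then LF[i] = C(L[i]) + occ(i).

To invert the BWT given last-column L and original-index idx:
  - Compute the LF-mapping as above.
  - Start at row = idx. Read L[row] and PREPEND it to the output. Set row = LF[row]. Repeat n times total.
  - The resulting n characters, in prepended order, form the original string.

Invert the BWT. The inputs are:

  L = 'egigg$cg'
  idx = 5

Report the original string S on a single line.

LF mapping: 2 3 7 4 5 0 1 6
Walk LF starting at row 5, prepending L[row]:
  step 1: row=5, L[5]='$', prepend. Next row=LF[5]=0
  step 2: row=0, L[0]='e', prepend. Next row=LF[0]=2
  step 3: row=2, L[2]='i', prepend. Next row=LF[2]=7
  step 4: row=7, L[7]='g', prepend. Next row=LF[7]=6
  step 5: row=6, L[6]='c', prepend. Next row=LF[6]=1
  step 6: row=1, L[1]='g', prepend. Next row=LF[1]=3
  step 7: row=3, L[3]='g', prepend. Next row=LF[3]=4
  step 8: row=4, L[4]='g', prepend. Next row=LF[4]=5
Reversed output: gggcgie$

Answer: gggcgie$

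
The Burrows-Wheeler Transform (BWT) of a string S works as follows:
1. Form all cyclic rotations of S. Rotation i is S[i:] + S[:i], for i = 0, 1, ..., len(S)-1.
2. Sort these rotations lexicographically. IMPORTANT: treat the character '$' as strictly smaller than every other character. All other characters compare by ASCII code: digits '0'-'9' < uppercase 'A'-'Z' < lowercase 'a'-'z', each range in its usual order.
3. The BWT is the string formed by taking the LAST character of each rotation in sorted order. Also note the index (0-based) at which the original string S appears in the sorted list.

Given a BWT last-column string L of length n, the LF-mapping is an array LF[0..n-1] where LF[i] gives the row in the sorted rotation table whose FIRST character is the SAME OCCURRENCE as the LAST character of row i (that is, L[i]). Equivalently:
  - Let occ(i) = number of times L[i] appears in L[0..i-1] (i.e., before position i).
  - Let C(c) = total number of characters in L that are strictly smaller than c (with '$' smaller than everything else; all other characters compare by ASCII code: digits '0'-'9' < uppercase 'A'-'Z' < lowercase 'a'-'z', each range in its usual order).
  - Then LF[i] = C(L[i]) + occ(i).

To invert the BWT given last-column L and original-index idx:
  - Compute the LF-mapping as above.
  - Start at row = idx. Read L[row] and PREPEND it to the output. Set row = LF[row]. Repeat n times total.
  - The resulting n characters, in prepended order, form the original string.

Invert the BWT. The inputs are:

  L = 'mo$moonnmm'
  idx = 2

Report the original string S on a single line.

Answer: mmomonnom$

Derivation:
LF mapping: 1 7 0 2 8 9 5 6 3 4
Walk LF starting at row 2, prepending L[row]:
  step 1: row=2, L[2]='$', prepend. Next row=LF[2]=0
  step 2: row=0, L[0]='m', prepend. Next row=LF[0]=1
  step 3: row=1, L[1]='o', prepend. Next row=LF[1]=7
  step 4: row=7, L[7]='n', prepend. Next row=LF[7]=6
  step 5: row=6, L[6]='n', prepend. Next row=LF[6]=5
  step 6: row=5, L[5]='o', prepend. Next row=LF[5]=9
  step 7: row=9, L[9]='m', prepend. Next row=LF[9]=4
  step 8: row=4, L[4]='o', prepend. Next row=LF[4]=8
  step 9: row=8, L[8]='m', prepend. Next row=LF[8]=3
  step 10: row=3, L[3]='m', prepend. Next row=LF[3]=2
Reversed output: mmomonnom$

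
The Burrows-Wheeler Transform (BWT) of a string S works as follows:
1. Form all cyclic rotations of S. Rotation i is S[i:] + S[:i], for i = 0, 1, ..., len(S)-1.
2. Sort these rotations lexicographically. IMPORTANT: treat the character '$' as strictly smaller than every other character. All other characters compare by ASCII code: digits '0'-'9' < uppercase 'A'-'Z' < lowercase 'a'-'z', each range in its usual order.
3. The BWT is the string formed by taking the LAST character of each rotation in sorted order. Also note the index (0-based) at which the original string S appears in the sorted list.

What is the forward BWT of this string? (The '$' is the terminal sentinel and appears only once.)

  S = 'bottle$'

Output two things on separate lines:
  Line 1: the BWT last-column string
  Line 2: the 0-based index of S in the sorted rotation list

All 7 rotations (rotation i = S[i:]+S[:i]):
  rot[0] = bottle$
  rot[1] = ottle$b
  rot[2] = ttle$bo
  rot[3] = tle$bot
  rot[4] = le$bott
  rot[5] = e$bottl
  rot[6] = $bottle
Sorted (with $ < everything):
  sorted[0] = $bottle  (last char: 'e')
  sorted[1] = bottle$  (last char: '$')
  sorted[2] = e$bottl  (last char: 'l')
  sorted[3] = le$bott  (last char: 't')
  sorted[4] = ottle$b  (last char: 'b')
  sorted[5] = tle$bot  (last char: 't')
  sorted[6] = ttle$bo  (last char: 'o')
Last column: e$ltbto
Original string S is at sorted index 1

Answer: e$ltbto
1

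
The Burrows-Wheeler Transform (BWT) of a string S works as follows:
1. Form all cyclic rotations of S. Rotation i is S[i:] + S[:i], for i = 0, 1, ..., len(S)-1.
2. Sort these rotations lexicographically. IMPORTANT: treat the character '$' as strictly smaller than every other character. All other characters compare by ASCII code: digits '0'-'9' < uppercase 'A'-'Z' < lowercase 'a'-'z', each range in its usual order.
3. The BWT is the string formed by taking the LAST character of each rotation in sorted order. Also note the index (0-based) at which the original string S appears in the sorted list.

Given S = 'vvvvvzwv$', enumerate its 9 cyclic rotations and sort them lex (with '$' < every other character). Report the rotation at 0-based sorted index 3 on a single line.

All 9 rotations (rotation i = S[i:]+S[:i]):
  rot[0] = vvvvvzwv$
  rot[1] = vvvvzwv$v
  rot[2] = vvvzwv$vv
  rot[3] = vvzwv$vvv
  rot[4] = vzwv$vvvv
  rot[5] = zwv$vvvvv
  rot[6] = wv$vvvvvz
  rot[7] = v$vvvvvzw
  rot[8] = $vvvvvzwv
Sorted (with $ < everything):
  sorted[0] = $vvvvvzwv
  sorted[1] = v$vvvvvzw
  sorted[2] = vvvvvzwv$
  sorted[3] = vvvvzwv$v
  sorted[4] = vvvzwv$vv
  sorted[5] = vvzwv$vvv
  sorted[6] = vzwv$vvvv
  sorted[7] = wv$vvvvvz
  sorted[8] = zwv$vvvvv
sorted[3] = vvvvzwv$v

Answer: vvvvzwv$v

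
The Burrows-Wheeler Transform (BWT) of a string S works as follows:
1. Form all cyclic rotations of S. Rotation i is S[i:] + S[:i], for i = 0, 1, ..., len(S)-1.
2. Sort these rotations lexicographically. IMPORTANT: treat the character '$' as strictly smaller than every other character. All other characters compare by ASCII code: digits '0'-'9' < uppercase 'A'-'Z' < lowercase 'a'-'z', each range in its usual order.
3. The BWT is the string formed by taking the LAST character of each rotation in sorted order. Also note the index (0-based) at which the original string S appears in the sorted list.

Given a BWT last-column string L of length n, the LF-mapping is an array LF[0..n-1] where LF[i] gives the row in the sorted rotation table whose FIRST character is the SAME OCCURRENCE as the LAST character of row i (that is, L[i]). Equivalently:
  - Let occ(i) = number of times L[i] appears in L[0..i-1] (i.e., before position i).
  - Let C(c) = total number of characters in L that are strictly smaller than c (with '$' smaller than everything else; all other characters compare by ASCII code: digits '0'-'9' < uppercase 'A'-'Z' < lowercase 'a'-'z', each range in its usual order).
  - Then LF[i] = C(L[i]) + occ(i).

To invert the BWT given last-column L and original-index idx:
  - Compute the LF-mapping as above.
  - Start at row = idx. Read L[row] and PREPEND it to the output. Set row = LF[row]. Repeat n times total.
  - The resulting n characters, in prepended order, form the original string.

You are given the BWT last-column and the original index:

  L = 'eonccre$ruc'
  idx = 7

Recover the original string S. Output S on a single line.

Answer: occurrence$

Derivation:
LF mapping: 4 7 6 1 2 8 5 0 9 10 3
Walk LF starting at row 7, prepending L[row]:
  step 1: row=7, L[7]='$', prepend. Next row=LF[7]=0
  step 2: row=0, L[0]='e', prepend. Next row=LF[0]=4
  step 3: row=4, L[4]='c', prepend. Next row=LF[4]=2
  step 4: row=2, L[2]='n', prepend. Next row=LF[2]=6
  step 5: row=6, L[6]='e', prepend. Next row=LF[6]=5
  step 6: row=5, L[5]='r', prepend. Next row=LF[5]=8
  step 7: row=8, L[8]='r', prepend. Next row=LF[8]=9
  step 8: row=9, L[9]='u', prepend. Next row=LF[9]=10
  step 9: row=10, L[10]='c', prepend. Next row=LF[10]=3
  step 10: row=3, L[3]='c', prepend. Next row=LF[3]=1
  step 11: row=1, L[1]='o', prepend. Next row=LF[1]=7
Reversed output: occurrence$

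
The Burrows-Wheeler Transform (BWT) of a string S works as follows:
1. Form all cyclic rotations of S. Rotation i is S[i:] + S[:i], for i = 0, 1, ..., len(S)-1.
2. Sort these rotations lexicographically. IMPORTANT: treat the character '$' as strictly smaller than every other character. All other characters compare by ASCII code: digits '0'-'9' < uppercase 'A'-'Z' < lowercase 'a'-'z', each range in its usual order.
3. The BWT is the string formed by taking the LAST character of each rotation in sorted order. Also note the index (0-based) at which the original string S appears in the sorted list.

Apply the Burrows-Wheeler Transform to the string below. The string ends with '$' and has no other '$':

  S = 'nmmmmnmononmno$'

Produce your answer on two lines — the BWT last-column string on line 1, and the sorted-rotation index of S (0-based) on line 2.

Answer: onmmmnn$ommonnm
7

Derivation:
All 15 rotations (rotation i = S[i:]+S[:i]):
  rot[0] = nmmmmnmononmno$
  rot[1] = mmmmnmononmno$n
  rot[2] = mmmnmononmno$nm
  rot[3] = mmnmononmno$nmm
  rot[4] = mnmononmno$nmmm
  rot[5] = nmononmno$nmmmm
  rot[6] = mononmno$nmmmmn
  rot[7] = ononmno$nmmmmnm
  rot[8] = nonmno$nmmmmnmo
  rot[9] = onmno$nmmmmnmon
  rot[10] = nmno$nmmmmnmono
  rot[11] = mno$nmmmmnmonon
  rot[12] = no$nmmmmnmononm
  rot[13] = o$nmmmmnmononmn
  rot[14] = $nmmmmnmononmno
Sorted (with $ < everything):
  sorted[0] = $nmmmmnmononmno  (last char: 'o')
  sorted[1] = mmmmnmononmno$n  (last char: 'n')
  sorted[2] = mmmnmononmno$nm  (last char: 'm')
  sorted[3] = mmnmononmno$nmm  (last char: 'm')
  sorted[4] = mnmononmno$nmmm  (last char: 'm')
  sorted[5] = mno$nmmmmnmonon  (last char: 'n')
  sorted[6] = mononmno$nmmmmn  (last char: 'n')
  sorted[7] = nmmmmnmononmno$  (last char: '$')
  sorted[8] = nmno$nmmmmnmono  (last char: 'o')
  sorted[9] = nmononmno$nmmmm  (last char: 'm')
  sorted[10] = no$nmmmmnmononm  (last char: 'm')
  sorted[11] = nonmno$nmmmmnmo  (last char: 'o')
  sorted[12] = o$nmmmmnmononmn  (last char: 'n')
  sorted[13] = onmno$nmmmmnmon  (last char: 'n')
  sorted[14] = ononmno$nmmmmnm  (last char: 'm')
Last column: onmmmnn$ommonnm
Original string S is at sorted index 7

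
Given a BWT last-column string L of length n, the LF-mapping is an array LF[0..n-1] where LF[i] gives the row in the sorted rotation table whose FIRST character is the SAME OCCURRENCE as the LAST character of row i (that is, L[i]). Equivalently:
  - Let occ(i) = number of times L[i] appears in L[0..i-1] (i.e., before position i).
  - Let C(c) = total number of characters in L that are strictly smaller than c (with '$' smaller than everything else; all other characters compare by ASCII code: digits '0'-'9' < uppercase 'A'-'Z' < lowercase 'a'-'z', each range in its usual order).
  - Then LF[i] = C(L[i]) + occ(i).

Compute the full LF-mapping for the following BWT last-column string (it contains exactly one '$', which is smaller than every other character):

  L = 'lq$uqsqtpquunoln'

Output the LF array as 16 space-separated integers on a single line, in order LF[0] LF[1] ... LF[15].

Char counts: '$':1, 'l':2, 'n':2, 'o':1, 'p':1, 'q':4, 's':1, 't':1, 'u':3
C (first-col start): C('$')=0, C('l')=1, C('n')=3, C('o')=5, C('p')=6, C('q')=7, C('s')=11, C('t')=12, C('u')=13
L[0]='l': occ=0, LF[0]=C('l')+0=1+0=1
L[1]='q': occ=0, LF[1]=C('q')+0=7+0=7
L[2]='$': occ=0, LF[2]=C('$')+0=0+0=0
L[3]='u': occ=0, LF[3]=C('u')+0=13+0=13
L[4]='q': occ=1, LF[4]=C('q')+1=7+1=8
L[5]='s': occ=0, LF[5]=C('s')+0=11+0=11
L[6]='q': occ=2, LF[6]=C('q')+2=7+2=9
L[7]='t': occ=0, LF[7]=C('t')+0=12+0=12
L[8]='p': occ=0, LF[8]=C('p')+0=6+0=6
L[9]='q': occ=3, LF[9]=C('q')+3=7+3=10
L[10]='u': occ=1, LF[10]=C('u')+1=13+1=14
L[11]='u': occ=2, LF[11]=C('u')+2=13+2=15
L[12]='n': occ=0, LF[12]=C('n')+0=3+0=3
L[13]='o': occ=0, LF[13]=C('o')+0=5+0=5
L[14]='l': occ=1, LF[14]=C('l')+1=1+1=2
L[15]='n': occ=1, LF[15]=C('n')+1=3+1=4

Answer: 1 7 0 13 8 11 9 12 6 10 14 15 3 5 2 4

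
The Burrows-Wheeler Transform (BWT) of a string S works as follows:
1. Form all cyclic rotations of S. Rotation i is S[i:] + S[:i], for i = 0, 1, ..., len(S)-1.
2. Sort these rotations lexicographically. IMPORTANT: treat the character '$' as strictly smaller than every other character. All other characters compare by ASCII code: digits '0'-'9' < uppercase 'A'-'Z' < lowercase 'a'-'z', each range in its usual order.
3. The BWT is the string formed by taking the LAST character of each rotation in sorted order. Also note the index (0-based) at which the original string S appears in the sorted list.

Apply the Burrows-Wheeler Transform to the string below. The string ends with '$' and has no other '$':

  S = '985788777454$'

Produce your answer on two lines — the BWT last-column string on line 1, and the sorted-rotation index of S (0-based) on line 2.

Answer: 457487785987$
12

Derivation:
All 13 rotations (rotation i = S[i:]+S[:i]):
  rot[0] = 985788777454$
  rot[1] = 85788777454$9
  rot[2] = 5788777454$98
  rot[3] = 788777454$985
  rot[4] = 88777454$9857
  rot[5] = 8777454$98578
  rot[6] = 777454$985788
  rot[7] = 77454$9857887
  rot[8] = 7454$98578877
  rot[9] = 454$985788777
  rot[10] = 54$9857887774
  rot[11] = 4$98578877745
  rot[12] = $985788777454
Sorted (with $ < everything):
  sorted[0] = $985788777454  (last char: '4')
  sorted[1] = 4$98578877745  (last char: '5')
  sorted[2] = 454$985788777  (last char: '7')
  sorted[3] = 54$9857887774  (last char: '4')
  sorted[4] = 5788777454$98  (last char: '8')
  sorted[5] = 7454$98578877  (last char: '7')
  sorted[6] = 77454$9857887  (last char: '7')
  sorted[7] = 777454$985788  (last char: '8')
  sorted[8] = 788777454$985  (last char: '5')
  sorted[9] = 85788777454$9  (last char: '9')
  sorted[10] = 8777454$98578  (last char: '8')
  sorted[11] = 88777454$9857  (last char: '7')
  sorted[12] = 985788777454$  (last char: '$')
Last column: 457487785987$
Original string S is at sorted index 12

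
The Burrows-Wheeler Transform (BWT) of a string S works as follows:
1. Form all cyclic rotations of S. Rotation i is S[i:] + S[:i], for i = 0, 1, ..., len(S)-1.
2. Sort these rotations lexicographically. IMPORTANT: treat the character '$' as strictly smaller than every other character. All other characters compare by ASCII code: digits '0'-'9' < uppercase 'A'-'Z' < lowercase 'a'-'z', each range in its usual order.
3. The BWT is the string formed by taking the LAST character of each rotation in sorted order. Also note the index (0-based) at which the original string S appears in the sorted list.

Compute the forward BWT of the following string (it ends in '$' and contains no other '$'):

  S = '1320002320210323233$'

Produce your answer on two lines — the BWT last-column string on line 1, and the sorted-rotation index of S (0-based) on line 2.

All 20 rotations (rotation i = S[i:]+S[:i]):
  rot[0] = 1320002320210323233$
  rot[1] = 320002320210323233$1
  rot[2] = 20002320210323233$13
  rot[3] = 0002320210323233$132
  rot[4] = 002320210323233$1320
  rot[5] = 02320210323233$13200
  rot[6] = 2320210323233$132000
  rot[7] = 320210323233$1320002
  rot[8] = 20210323233$13200023
  rot[9] = 0210323233$132000232
  rot[10] = 210323233$1320002320
  rot[11] = 10323233$13200023202
  rot[12] = 0323233$132000232021
  rot[13] = 323233$1320002320210
  rot[14] = 23233$13200023202103
  rot[15] = 3233$132000232021032
  rot[16] = 233$1320002320210323
  rot[17] = 33$13200023202103232
  rot[18] = 3$132000232021032323
  rot[19] = $1320002320210323233
Sorted (with $ < everything):
  sorted[0] = $1320002320210323233  (last char: '3')
  sorted[1] = 0002320210323233$132  (last char: '2')
  sorted[2] = 002320210323233$1320  (last char: '0')
  sorted[3] = 0210323233$132000232  (last char: '2')
  sorted[4] = 02320210323233$13200  (last char: '0')
  sorted[5] = 0323233$132000232021  (last char: '1')
  sorted[6] = 10323233$13200023202  (last char: '2')
  sorted[7] = 1320002320210323233$  (last char: '$')
  sorted[8] = 20002320210323233$13  (last char: '3')
  sorted[9] = 20210323233$13200023  (last char: '3')
  sorted[10] = 210323233$1320002320  (last char: '0')
  sorted[11] = 2320210323233$132000  (last char: '0')
  sorted[12] = 23233$13200023202103  (last char: '3')
  sorted[13] = 233$1320002320210323  (last char: '3')
  sorted[14] = 3$132000232021032323  (last char: '3')
  sorted[15] = 320002320210323233$1  (last char: '1')
  sorted[16] = 320210323233$1320002  (last char: '2')
  sorted[17] = 323233$1320002320210  (last char: '0')
  sorted[18] = 3233$132000232021032  (last char: '2')
  sorted[19] = 33$13200023202103232  (last char: '2')
Last column: 3202012$330033312022
Original string S is at sorted index 7

Answer: 3202012$330033312022
7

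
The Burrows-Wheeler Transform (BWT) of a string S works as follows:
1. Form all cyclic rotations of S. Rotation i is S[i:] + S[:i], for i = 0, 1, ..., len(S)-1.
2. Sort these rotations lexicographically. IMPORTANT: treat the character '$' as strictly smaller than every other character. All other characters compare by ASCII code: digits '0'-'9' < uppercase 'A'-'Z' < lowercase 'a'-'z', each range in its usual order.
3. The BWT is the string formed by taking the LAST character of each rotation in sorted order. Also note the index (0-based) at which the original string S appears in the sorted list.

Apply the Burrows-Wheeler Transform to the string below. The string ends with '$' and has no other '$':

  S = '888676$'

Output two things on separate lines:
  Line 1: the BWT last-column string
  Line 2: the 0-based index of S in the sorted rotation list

All 7 rotations (rotation i = S[i:]+S[:i]):
  rot[0] = 888676$
  rot[1] = 88676$8
  rot[2] = 8676$88
  rot[3] = 676$888
  rot[4] = 76$8886
  rot[5] = 6$88867
  rot[6] = $888676
Sorted (with $ < everything):
  sorted[0] = $888676  (last char: '6')
  sorted[1] = 6$88867  (last char: '7')
  sorted[2] = 676$888  (last char: '8')
  sorted[3] = 76$8886  (last char: '6')
  sorted[4] = 8676$88  (last char: '8')
  sorted[5] = 88676$8  (last char: '8')
  sorted[6] = 888676$  (last char: '$')
Last column: 678688$
Original string S is at sorted index 6

Answer: 678688$
6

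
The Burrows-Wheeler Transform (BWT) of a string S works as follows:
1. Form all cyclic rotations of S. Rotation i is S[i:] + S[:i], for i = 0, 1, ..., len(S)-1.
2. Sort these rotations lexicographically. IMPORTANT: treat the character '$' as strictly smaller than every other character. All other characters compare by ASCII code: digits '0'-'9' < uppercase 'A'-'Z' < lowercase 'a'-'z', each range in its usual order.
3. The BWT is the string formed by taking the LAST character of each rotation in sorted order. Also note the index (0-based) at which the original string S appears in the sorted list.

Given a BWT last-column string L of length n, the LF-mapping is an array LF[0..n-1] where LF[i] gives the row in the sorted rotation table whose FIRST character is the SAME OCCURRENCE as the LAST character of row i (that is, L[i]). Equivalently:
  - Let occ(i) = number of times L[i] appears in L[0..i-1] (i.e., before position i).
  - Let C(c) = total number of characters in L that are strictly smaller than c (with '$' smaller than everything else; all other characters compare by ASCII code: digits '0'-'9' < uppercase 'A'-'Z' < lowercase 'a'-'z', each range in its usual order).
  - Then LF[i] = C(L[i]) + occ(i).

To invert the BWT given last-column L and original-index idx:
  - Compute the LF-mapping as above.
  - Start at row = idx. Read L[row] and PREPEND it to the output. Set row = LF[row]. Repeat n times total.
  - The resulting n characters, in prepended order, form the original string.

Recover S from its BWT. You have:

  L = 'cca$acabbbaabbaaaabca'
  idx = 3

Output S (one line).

LF mapping: 17 18 1 0 2 19 3 11 12 13 4 5 14 15 6 7 8 9 16 20 10
Walk LF starting at row 3, prepending L[row]:
  step 1: row=3, L[3]='$', prepend. Next row=LF[3]=0
  step 2: row=0, L[0]='c', prepend. Next row=LF[0]=17
  step 3: row=17, L[17]='a', prepend. Next row=LF[17]=9
  step 4: row=9, L[9]='b', prepend. Next row=LF[9]=13
  step 5: row=13, L[13]='b', prepend. Next row=LF[13]=15
  step 6: row=15, L[15]='a', prepend. Next row=LF[15]=7
  step 7: row=7, L[7]='b', prepend. Next row=LF[7]=11
  step 8: row=11, L[11]='a', prepend. Next row=LF[11]=5
  step 9: row=5, L[5]='c', prepend. Next row=LF[5]=19
  step 10: row=19, L[19]='c', prepend. Next row=LF[19]=20
  step 11: row=20, L[20]='a', prepend. Next row=LF[20]=10
  step 12: row=10, L[10]='a', prepend. Next row=LF[10]=4
  step 13: row=4, L[4]='a', prepend. Next row=LF[4]=2
  step 14: row=2, L[2]='a', prepend. Next row=LF[2]=1
  step 15: row=1, L[1]='c', prepend. Next row=LF[1]=18
  step 16: row=18, L[18]='b', prepend. Next row=LF[18]=16
  step 17: row=16, L[16]='a', prepend. Next row=LF[16]=8
  step 18: row=8, L[8]='b', prepend. Next row=LF[8]=12
  step 19: row=12, L[12]='b', prepend. Next row=LF[12]=14
  step 20: row=14, L[14]='a', prepend. Next row=LF[14]=6
  step 21: row=6, L[6]='a', prepend. Next row=LF[6]=3
Reversed output: aabbabcaaaaccababbac$

Answer: aabbabcaaaaccababbac$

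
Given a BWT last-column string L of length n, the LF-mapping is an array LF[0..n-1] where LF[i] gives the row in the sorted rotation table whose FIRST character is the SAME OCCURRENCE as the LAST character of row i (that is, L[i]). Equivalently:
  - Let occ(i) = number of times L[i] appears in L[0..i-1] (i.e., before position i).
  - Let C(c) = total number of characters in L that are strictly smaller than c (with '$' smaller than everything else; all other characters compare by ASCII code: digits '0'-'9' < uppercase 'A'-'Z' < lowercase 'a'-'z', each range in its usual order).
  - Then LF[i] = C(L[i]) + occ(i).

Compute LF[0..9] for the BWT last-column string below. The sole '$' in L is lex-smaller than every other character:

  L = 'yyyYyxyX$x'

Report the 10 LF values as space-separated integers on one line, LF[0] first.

Answer: 5 6 7 2 8 3 9 1 0 4

Derivation:
Char counts: '$':1, 'X':1, 'Y':1, 'x':2, 'y':5
C (first-col start): C('$')=0, C('X')=1, C('Y')=2, C('x')=3, C('y')=5
L[0]='y': occ=0, LF[0]=C('y')+0=5+0=5
L[1]='y': occ=1, LF[1]=C('y')+1=5+1=6
L[2]='y': occ=2, LF[2]=C('y')+2=5+2=7
L[3]='Y': occ=0, LF[3]=C('Y')+0=2+0=2
L[4]='y': occ=3, LF[4]=C('y')+3=5+3=8
L[5]='x': occ=0, LF[5]=C('x')+0=3+0=3
L[6]='y': occ=4, LF[6]=C('y')+4=5+4=9
L[7]='X': occ=0, LF[7]=C('X')+0=1+0=1
L[8]='$': occ=0, LF[8]=C('$')+0=0+0=0
L[9]='x': occ=1, LF[9]=C('x')+1=3+1=4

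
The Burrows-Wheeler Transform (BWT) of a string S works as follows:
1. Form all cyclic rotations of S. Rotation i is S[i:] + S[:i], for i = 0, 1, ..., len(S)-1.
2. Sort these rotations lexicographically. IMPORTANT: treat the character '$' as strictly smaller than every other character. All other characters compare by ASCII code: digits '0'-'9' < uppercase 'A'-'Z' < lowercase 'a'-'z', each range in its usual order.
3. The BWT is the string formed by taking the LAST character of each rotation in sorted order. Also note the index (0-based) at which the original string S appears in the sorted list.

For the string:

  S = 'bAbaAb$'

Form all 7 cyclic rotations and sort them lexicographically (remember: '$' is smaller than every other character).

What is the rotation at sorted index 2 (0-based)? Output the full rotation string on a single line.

All 7 rotations (rotation i = S[i:]+S[:i]):
  rot[0] = bAbaAb$
  rot[1] = AbaAb$b
  rot[2] = baAb$bA
  rot[3] = aAb$bAb
  rot[4] = Ab$bAba
  rot[5] = b$bAbaA
  rot[6] = $bAbaAb
Sorted (with $ < everything):
  sorted[0] = $bAbaAb
  sorted[1] = Ab$bAba
  sorted[2] = AbaAb$b
  sorted[3] = aAb$bAb
  sorted[4] = b$bAbaA
  sorted[5] = bAbaAb$
  sorted[6] = baAb$bA
sorted[2] = AbaAb$b

Answer: AbaAb$b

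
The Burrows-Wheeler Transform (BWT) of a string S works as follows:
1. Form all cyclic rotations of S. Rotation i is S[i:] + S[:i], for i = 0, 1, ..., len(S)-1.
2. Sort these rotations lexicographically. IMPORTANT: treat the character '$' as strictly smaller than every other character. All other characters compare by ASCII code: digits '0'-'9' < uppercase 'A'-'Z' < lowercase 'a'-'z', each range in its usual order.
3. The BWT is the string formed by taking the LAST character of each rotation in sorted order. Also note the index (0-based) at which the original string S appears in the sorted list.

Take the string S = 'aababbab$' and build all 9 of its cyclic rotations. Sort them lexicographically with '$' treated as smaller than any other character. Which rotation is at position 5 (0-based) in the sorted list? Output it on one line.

Answer: b$aababba

Derivation:
All 9 rotations (rotation i = S[i:]+S[:i]):
  rot[0] = aababbab$
  rot[1] = ababbab$a
  rot[2] = babbab$aa
  rot[3] = abbab$aab
  rot[4] = bbab$aaba
  rot[5] = bab$aabab
  rot[6] = ab$aababb
  rot[7] = b$aababba
  rot[8] = $aababbab
Sorted (with $ < everything):
  sorted[0] = $aababbab
  sorted[1] = aababbab$
  sorted[2] = ab$aababb
  sorted[3] = ababbab$a
  sorted[4] = abbab$aab
  sorted[5] = b$aababba
  sorted[6] = bab$aabab
  sorted[7] = babbab$aa
  sorted[8] = bbab$aaba
sorted[5] = b$aababba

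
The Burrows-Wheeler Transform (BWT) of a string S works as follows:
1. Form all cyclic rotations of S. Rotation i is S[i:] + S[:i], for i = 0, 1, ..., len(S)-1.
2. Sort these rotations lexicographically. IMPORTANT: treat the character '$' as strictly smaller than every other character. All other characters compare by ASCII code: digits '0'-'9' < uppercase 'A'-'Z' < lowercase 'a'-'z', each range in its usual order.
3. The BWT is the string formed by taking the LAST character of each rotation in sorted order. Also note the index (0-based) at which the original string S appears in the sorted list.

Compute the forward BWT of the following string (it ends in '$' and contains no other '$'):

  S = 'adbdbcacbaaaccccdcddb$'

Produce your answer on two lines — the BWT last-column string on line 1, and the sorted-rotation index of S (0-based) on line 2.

All 22 rotations (rotation i = S[i:]+S[:i]):
  rot[0] = adbdbcacbaaaccccdcddb$
  rot[1] = dbdbcacbaaaccccdcddb$a
  rot[2] = bdbcacbaaaccccdcddb$ad
  rot[3] = dbcacbaaaccccdcddb$adb
  rot[4] = bcacbaaaccccdcddb$adbd
  rot[5] = cacbaaaccccdcddb$adbdb
  rot[6] = acbaaaccccdcddb$adbdbc
  rot[7] = cbaaaccccdcddb$adbdbca
  rot[8] = baaaccccdcddb$adbdbcac
  rot[9] = aaaccccdcddb$adbdbcacb
  rot[10] = aaccccdcddb$adbdbcacba
  rot[11] = accccdcddb$adbdbcacbaa
  rot[12] = ccccdcddb$adbdbcacbaaa
  rot[13] = cccdcddb$adbdbcacbaaac
  rot[14] = ccdcddb$adbdbcacbaaacc
  rot[15] = cdcddb$adbdbcacbaaaccc
  rot[16] = dcddb$adbdbcacbaaacccc
  rot[17] = cddb$adbdbcacbaaaccccd
  rot[18] = ddb$adbdbcacbaaaccccdc
  rot[19] = db$adbdbcacbaaaccccdcd
  rot[20] = b$adbdbcacbaaaccccdcdd
  rot[21] = $adbdbcacbaaaccccdcddb
Sorted (with $ < everything):
  sorted[0] = $adbdbcacbaaaccccdcddb  (last char: 'b')
  sorted[1] = aaaccccdcddb$adbdbcacb  (last char: 'b')
  sorted[2] = aaccccdcddb$adbdbcacba  (last char: 'a')
  sorted[3] = acbaaaccccdcddb$adbdbc  (last char: 'c')
  sorted[4] = accccdcddb$adbdbcacbaa  (last char: 'a')
  sorted[5] = adbdbcacbaaaccccdcddb$  (last char: '$')
  sorted[6] = b$adbdbcacbaaaccccdcdd  (last char: 'd')
  sorted[7] = baaaccccdcddb$adbdbcac  (last char: 'c')
  sorted[8] = bcacbaaaccccdcddb$adbd  (last char: 'd')
  sorted[9] = bdbcacbaaaccccdcddb$ad  (last char: 'd')
  sorted[10] = cacbaaaccccdcddb$adbdb  (last char: 'b')
  sorted[11] = cbaaaccccdcddb$adbdbca  (last char: 'a')
  sorted[12] = ccccdcddb$adbdbcacbaaa  (last char: 'a')
  sorted[13] = cccdcddb$adbdbcacbaaac  (last char: 'c')
  sorted[14] = ccdcddb$adbdbcacbaaacc  (last char: 'c')
  sorted[15] = cdcddb$adbdbcacbaaaccc  (last char: 'c')
  sorted[16] = cddb$adbdbcacbaaaccccd  (last char: 'd')
  sorted[17] = db$adbdbcacbaaaccccdcd  (last char: 'd')
  sorted[18] = dbcacbaaaccccdcddb$adb  (last char: 'b')
  sorted[19] = dbdbcacbaaaccccdcddb$a  (last char: 'a')
  sorted[20] = dcddb$adbdbcacbaaacccc  (last char: 'c')
  sorted[21] = ddb$adbdbcacbaaaccccdc  (last char: 'c')
Last column: bbaca$dcddbaacccddbacc
Original string S is at sorted index 5

Answer: bbaca$dcddbaacccddbacc
5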